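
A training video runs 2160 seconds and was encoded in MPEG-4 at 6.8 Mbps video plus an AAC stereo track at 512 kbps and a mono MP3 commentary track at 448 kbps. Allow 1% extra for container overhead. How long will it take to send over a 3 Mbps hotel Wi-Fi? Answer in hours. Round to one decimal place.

1.6 hours

Audio total: 512 + 448 = 960 kbps = 0.960 Mbps.
Total bitrate: 7.760 Mbps.
File: 7.760 Mbps × 2160 s = 16761.6 Mb.
With 1% container overhead: ×1.01. → 16929.2 Mb.
At 3 Mbps: 16929.2 / 3 = 5643.1 s ≈ 1.57 hours.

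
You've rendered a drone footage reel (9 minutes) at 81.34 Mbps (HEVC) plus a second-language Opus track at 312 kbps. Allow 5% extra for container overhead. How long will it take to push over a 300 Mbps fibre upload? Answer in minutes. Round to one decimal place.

9 min = 540 s
Audio: 312 kbps = 0.312 Mbps.
Total bitrate: 81.652 Mbps.
File: 81.652 Mbps × 540 s = 44092.1 Mb.
With 5% container overhead: ×1.05. → 46296.7 Mb.
At 300 Mbps: 46296.7 / 300 = 154.3 s ≈ 2.57 minutes.

2.6 minutes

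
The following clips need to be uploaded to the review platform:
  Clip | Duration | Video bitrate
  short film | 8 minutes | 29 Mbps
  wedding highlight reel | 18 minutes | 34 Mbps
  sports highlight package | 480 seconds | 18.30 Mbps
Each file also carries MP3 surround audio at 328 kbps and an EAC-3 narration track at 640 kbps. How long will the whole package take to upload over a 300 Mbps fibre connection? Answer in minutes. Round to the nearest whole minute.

Audio total: 328 + 640 = 968 kbps = 0.968 Mbps.
short film: 29.968 Mbps × 480 s = 14384.6 Mb
wedding highlight reel: 34.968 Mbps × 1080 s = 37765.4 Mb
sports highlight package: 19.268 Mbps × 480 s = 9248.6 Mb
Total: 61398.7 Mb = 7674.8 MB.
At 300 Mbps: 61398.7 / 300 = 205 s ≈ 3.41 minutes.

3 minutes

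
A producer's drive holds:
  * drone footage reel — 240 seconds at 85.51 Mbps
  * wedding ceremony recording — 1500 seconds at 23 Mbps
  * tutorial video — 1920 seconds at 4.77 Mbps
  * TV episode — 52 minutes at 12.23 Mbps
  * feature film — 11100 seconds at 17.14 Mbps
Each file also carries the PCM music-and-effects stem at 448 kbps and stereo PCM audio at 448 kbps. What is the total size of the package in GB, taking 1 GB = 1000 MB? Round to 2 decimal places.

Audio total: 448 + 448 = 896 kbps = 0.896 Mbps.
drone footage reel: 86.406 Mbps × 240 s = 20737.4 Mb
wedding ceremony recording: 23.896 Mbps × 1500 s = 35844.0 Mb
tutorial video: 5.666 Mbps × 1920 s = 10878.7 Mb
TV episode: 13.126 Mbps × 3120 s = 40953.1 Mb
feature film: 18.036 Mbps × 11100 s = 200199.6 Mb
Total: 308612.9 Mb = 38576.6 MB.
= 38.58 GB.

38.58 GB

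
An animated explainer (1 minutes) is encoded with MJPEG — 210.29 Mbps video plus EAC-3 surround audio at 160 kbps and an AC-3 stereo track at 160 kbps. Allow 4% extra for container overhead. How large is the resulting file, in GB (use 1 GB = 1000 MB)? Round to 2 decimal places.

1.64 GB

Audio total: 160 + 160 = 320 kbps = 0.320 Mbps.
Total bitrate: 210.29 + 0.320 = 210.610 Mbps.
Stream data: 210.610 Mbps × 60 s = 12636.6 Mb.
With 4% container overhead: ×1.04.
13,142 Mb ÷ 8 = 1,643 MB → 1.643 GB.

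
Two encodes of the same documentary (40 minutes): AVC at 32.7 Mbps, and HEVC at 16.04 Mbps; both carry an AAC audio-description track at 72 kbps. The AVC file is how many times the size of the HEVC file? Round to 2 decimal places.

40 min = 2400 s
Audio: 72 kbps = 0.072 Mbps.
AVC: 32.772 Mbps × 2400 s = 78652.8 Mb = 9.832 GB.
HEVC: 16.112 Mbps × 2400 s = 38668.8 Mb = 4.834 GB.
Ratio: 9.832 / 4.834 = 2.034.

2.03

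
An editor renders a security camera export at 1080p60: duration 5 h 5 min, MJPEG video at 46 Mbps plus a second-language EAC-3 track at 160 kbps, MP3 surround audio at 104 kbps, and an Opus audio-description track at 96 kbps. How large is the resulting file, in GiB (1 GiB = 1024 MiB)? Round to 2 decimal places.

5 h 5 min = 305 min = 18300 s
Audio total: 160 + 104 + 96 = 360 kbps = 0.360 Mbps.
Total bitrate: 46 + 0.360 = 46.360 Mbps.
Stream data: 46.360 Mbps × 18300 s = 848388.0 Mb.
848,388 Mb = 106,048,500,000 bytes ÷ 1,073,741,824 = 98.77 GiB.

98.77 GiB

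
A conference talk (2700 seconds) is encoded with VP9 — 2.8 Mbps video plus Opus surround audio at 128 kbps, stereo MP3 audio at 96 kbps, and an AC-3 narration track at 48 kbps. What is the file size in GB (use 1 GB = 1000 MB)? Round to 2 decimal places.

1.04 GB

Audio total: 128 + 96 + 48 = 272 kbps = 0.272 Mbps.
Total bitrate: 2.8 + 0.272 = 3.072 Mbps.
Stream data: 3.072 Mbps × 2700 s = 8294.4 Mb.
8,294 Mb ÷ 8 = 1,037 MB → 1.037 GB.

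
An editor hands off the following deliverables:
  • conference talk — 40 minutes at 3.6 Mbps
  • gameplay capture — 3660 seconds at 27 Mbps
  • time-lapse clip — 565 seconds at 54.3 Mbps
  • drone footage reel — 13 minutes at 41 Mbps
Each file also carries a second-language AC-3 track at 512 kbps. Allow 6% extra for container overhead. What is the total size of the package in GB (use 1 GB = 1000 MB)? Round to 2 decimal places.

23.04 GB

Audio: 512 kbps = 0.512 Mbps.
conference talk: 4.112 Mbps × 2400 s × 1.06 = 10460.9 Mb
gameplay capture: 27.512 Mbps × 3660 s × 1.06 = 106735.6 Mb
time-lapse clip: 54.812 Mbps × 565 s × 1.06 = 32826.9 Mb
drone footage reel: 41.512 Mbps × 780 s × 1.06 = 34322.1 Mb
Total: 184345.5 Mb = 23043.2 MB.
= 23.04 GB.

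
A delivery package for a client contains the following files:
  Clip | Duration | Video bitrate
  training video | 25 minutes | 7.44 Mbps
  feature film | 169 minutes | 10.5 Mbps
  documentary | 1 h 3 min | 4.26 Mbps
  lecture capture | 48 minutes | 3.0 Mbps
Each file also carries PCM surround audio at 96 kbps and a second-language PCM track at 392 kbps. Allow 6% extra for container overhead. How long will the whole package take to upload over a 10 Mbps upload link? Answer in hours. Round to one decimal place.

Audio total: 96 + 392 = 488 kbps = 0.488 Mbps.
training video: 7.928 Mbps × 1500 s × 1.06 = 12605.5 Mb
feature film: 10.988 Mbps × 10140 s × 1.06 = 118103.4 Mb
documentary: 4.748 Mbps × 3780 s × 1.06 = 19024.3 Mb
lecture capture: 3.488 Mbps × 2880 s × 1.06 = 10648.2 Mb
Total: 160381.4 Mb = 20047.7 MB.
At 10 Mbps: 160381.4 / 10 = 16038 s ≈ 4.46 hours.

4.5 hours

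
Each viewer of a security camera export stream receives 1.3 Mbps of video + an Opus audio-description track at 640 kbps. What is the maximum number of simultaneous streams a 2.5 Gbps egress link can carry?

1288

Audio: 640 kbps = 0.640 Mbps.
Per-viewer media rate: 1.940 Mbps.
2.5 Gbps = 2,500 Mbps; 2,500 / 1.940 = 1288.66 → 1288 viewers.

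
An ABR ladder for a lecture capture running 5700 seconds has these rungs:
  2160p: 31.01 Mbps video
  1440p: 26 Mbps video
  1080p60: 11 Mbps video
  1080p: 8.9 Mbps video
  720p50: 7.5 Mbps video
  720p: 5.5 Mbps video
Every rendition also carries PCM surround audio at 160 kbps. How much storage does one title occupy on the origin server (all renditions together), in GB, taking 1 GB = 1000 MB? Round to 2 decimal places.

Audio: 160 kbps = 0.160 Mbps.
Sum of rendition bitrates: (31.01+0.160) + (26+0.160) + (11+0.160) + (8.9+0.160) + (7.5+0.160) + (5.5+0.160) = 90.870 Mbps.
× 5700 s = 517,959 Mb = 64,745 MB = 64.74 GB.

64.74 GB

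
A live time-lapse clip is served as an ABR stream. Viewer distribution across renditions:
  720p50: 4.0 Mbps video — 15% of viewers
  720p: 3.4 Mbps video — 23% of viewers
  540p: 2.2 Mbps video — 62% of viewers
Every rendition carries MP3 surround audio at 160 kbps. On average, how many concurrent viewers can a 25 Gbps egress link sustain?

8602

Audio: 160 kbps = 0.160 Mbps.
Average per-viewer bitrate: 0.15×4.160 + 0.23×3.560 + 0.62×2.360 = 2.906 Mbps.
25 Gbps = 25,000 Mbps; 25,000 / 2.906 = 8602.89 → 8602.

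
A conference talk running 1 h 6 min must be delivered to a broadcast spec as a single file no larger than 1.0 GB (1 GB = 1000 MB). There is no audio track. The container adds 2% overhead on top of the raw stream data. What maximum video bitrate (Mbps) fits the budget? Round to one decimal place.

Budget: 1.0 GB = 8000.0 Mb.
Stream payload after overhead: 8000.0 / 1.02 = 7843.1 Mb.
1 h 6 min = 66 min = 3960 s
Total bitrate budget: 7843.1 Mb / 3960 s = 1.981 Mbps.

2.0 Mbps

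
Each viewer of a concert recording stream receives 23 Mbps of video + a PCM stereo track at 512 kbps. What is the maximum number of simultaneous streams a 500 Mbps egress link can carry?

21

Audio: 512 kbps = 0.512 Mbps.
Per-viewer media rate: 23.512 Mbps.
500 Mbps = 500.0 Mbps; 500.0 / 23.512 = 21.27 → 21 viewers.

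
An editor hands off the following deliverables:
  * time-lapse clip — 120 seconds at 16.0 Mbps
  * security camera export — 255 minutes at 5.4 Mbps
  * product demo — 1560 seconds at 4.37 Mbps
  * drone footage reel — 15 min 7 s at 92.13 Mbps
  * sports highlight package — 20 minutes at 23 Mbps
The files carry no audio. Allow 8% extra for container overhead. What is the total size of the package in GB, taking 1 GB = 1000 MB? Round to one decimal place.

time-lapse clip: 16.000 Mbps × 120 s × 1.08 = 2073.6 Mb
security camera export: 5.400 Mbps × 15300 s × 1.08 = 89229.6 Mb
product demo: 4.370 Mbps × 1560 s × 1.08 = 7362.6 Mb
drone footage reel: 92.130 Mbps × 907 s × 1.08 = 90246.9 Mb
sports highlight package: 23.000 Mbps × 1200 s × 1.08 = 29808.0 Mb
Total: 218720.6 Mb = 27340.1 MB.
= 27.34 GB.

27.3 GB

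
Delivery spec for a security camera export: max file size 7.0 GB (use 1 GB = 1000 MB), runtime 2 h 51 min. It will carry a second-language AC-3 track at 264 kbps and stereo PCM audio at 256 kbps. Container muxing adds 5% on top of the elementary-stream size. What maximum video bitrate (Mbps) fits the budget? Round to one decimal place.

Budget: 7.0 GB = 56000.0 Mb.
Stream payload after overhead: 56000.0 / 1.05 = 53333.3 Mb.
2 h 51 min = 171 min = 10260 s
Total bitrate budget: 53333.3 Mb / 10260 s = 5.198 Mbps.
Audio total: 264 + 256 = 520 kbps = 0.520 Mbps.
Video: 5.198 − 0.520 = 4.678 Mbps.

4.7 Mbps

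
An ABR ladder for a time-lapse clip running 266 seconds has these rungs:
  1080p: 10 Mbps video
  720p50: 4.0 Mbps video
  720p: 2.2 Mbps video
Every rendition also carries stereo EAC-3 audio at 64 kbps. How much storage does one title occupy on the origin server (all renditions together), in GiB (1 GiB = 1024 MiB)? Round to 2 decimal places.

Audio: 64 kbps = 0.064 Mbps.
Sum of rendition bitrates: (10+0.064) + (4.0+0.064) + (2.2+0.064) = 16.392 Mbps.
× 266 s = 4,360 Mb = 545.0 MB = 0.5076 GiB.

0.51 GiB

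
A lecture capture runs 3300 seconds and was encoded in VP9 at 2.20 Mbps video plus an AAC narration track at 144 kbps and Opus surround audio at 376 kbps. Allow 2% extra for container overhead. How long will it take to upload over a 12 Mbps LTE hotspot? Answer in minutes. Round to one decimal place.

12.7 minutes

Audio total: 144 + 376 = 520 kbps = 0.520 Mbps.
Total bitrate: 2.720 Mbps.
File: 2.720 Mbps × 3300 s = 8976.0 Mb.
With 2% container overhead: ×1.02. → 9155.5 Mb.
At 12 Mbps: 9155.5 / 12 = 763.0 s ≈ 12.7 minutes.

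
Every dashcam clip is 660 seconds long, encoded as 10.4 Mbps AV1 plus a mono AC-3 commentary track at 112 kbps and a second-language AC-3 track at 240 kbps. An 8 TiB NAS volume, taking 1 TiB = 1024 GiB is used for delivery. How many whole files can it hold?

9916

Audio total: 112 + 240 = 352 kbps = 0.352 Mbps.
Total bitrate: 10.752 Mbps.
Per item: 10.752 Mbps × 660 s = 7,096 Mb = 887.0 MB.
Capacity: 8 TiB = 70,368,744 Mb; 9916.23 items → 9916 complete.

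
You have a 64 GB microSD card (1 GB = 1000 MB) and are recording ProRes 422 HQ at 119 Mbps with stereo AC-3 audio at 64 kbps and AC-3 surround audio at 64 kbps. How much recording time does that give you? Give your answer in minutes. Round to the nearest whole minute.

72 minutes

Audio total: 64 + 64 = 128 kbps = 0.128 Mbps.
Total bitrate: 119 + 0.128 = 119.128 Mbps.
Capacity: 64 GB = 512,000 Mb.
Recording time: 512,000 / 119.128 = 4,298 s ≈ 71.6 minutes.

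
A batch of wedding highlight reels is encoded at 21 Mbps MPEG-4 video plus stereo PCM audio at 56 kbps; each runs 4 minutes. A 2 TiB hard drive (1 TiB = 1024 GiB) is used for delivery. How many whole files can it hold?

3481

4 min = 240 s
Audio: 56 kbps = 0.056 Mbps.
Total bitrate: 21.056 Mbps.
Per item: 21.056 Mbps × 240 s = 5,053 Mb = 631.7 MB.
Capacity: 2 TiB = 17,592,186 Mb; 3481.23 items → 3481 complete.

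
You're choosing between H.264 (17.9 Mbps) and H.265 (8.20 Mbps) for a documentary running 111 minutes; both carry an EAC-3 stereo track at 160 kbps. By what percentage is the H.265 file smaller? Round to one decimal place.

53.7%

111 min = 6660 s
Audio: 160 kbps = 0.160 Mbps.
H.264: 18.060 Mbps × 6660 s = 120279.6 Mb = 15.035 GB.
H.265: 8.360 Mbps × 6660 s = 55677.6 Mb = 6.960 GB.
Reduction: (1 − 6.960/15.035) × 100 = 53.71%.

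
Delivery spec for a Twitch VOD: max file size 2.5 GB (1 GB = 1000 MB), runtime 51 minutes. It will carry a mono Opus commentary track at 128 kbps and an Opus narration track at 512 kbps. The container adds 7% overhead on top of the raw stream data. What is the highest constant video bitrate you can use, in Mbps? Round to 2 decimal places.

5.47 Mbps

Budget: 2.5 GB = 20000.0 Mb.
Stream payload after overhead: 20000.0 / 1.07 = 18691.6 Mb.
51 min = 3060 s
Total bitrate budget: 18691.6 Mb / 3060 s = 6.108 Mbps.
Audio total: 128 + 512 = 640 kbps = 0.640 Mbps.
Video: 6.108 − 0.640 = 5.468 Mbps.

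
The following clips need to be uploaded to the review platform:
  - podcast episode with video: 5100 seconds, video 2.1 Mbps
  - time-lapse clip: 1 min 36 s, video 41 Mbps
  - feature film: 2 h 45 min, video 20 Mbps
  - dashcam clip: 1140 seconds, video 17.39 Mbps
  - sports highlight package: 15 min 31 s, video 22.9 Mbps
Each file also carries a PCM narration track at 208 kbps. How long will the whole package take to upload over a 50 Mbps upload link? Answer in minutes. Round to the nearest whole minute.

Audio: 208 kbps = 0.208 Mbps.
podcast episode with video: 2.308 Mbps × 5100 s = 11770.8 Mb
time-lapse clip: 41.208 Mbps × 96 s = 3956.0 Mb
feature film: 20.208 Mbps × 9900 s = 200059.2 Mb
dashcam clip: 17.598 Mbps × 1140 s = 20061.7 Mb
sports highlight package: 23.108 Mbps × 931 s = 21513.5 Mb
Total: 257361.2 Mb = 32170.2 MB.
At 50 Mbps: 257361.2 / 50 = 5147 s ≈ 85.8 minutes.

86 minutes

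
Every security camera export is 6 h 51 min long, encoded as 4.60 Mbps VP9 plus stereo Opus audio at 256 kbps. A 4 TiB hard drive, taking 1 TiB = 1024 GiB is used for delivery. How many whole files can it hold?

6 h 51 min = 411 min = 24660 s
Audio: 256 kbps = 0.256 Mbps.
Total bitrate: 4.856 Mbps.
Per item: 4.856 Mbps × 24660 s = 119,749 Mb = 14,969 MB.
Capacity: 4 TiB = 35,184,372 Mb; 293.82 items → 293 complete.

293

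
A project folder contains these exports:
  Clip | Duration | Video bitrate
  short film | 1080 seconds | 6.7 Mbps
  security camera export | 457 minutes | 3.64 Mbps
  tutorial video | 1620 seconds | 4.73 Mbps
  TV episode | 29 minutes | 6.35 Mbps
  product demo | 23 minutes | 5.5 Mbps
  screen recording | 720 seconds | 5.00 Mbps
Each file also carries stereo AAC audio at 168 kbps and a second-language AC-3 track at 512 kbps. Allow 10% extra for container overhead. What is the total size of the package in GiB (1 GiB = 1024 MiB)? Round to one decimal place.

Audio total: 168 + 512 = 680 kbps = 0.680 Mbps.
short film: 7.380 Mbps × 1080 s × 1.10 = 8767.4 Mb
security camera export: 4.320 Mbps × 27420 s × 1.10 = 130299.8 Mb
tutorial video: 5.410 Mbps × 1620 s × 1.10 = 9640.6 Mb
TV episode: 7.030 Mbps × 1740 s × 1.10 = 13455.4 Mb
product demo: 6.180 Mbps × 1380 s × 1.10 = 9381.2 Mb
screen recording: 5.680 Mbps × 720 s × 1.10 = 4498.6 Mb
Total: 176043.1 Mb = 22005.4 MB.
= 20.49 GiB.

20.5 GiB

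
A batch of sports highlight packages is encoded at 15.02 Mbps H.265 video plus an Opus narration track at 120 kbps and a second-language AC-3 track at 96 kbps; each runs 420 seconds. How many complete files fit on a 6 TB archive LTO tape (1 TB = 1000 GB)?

Audio total: 120 + 96 = 216 kbps = 0.216 Mbps.
Total bitrate: 15.236 Mbps.
Per item: 15.236 Mbps × 420 s = 6,399 Mb = 799.9 MB.
Capacity: 6 TB = 48,000,000 Mb; 7501.03 items → 7501 complete.

7501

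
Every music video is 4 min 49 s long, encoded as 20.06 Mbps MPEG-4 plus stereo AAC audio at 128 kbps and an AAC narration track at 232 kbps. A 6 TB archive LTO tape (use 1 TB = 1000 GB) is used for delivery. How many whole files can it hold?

4 min 49 s = 289 s
Audio total: 128 + 232 = 360 kbps = 0.360 Mbps.
Total bitrate: 20.420 Mbps.
Per item: 20.420 Mbps × 289 s = 5,901 Mb = 737.7 MB.
Capacity: 6 TB = 48,000,000 Mb; 8133.69 items → 8133 complete.

8133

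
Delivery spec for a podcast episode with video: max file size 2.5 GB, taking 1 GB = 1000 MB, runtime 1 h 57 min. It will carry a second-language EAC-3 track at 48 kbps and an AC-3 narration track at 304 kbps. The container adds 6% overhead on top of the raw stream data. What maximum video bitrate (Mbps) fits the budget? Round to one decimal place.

Budget: 2.5 GB = 20000.0 Mb.
Stream payload after overhead: 20000.0 / 1.06 = 18867.9 Mb.
1 h 57 min = 117 min = 7020 s
Total bitrate budget: 18867.9 Mb / 7020 s = 2.688 Mbps.
Audio total: 48 + 304 = 352 kbps = 0.352 Mbps.
Video: 2.688 − 0.352 = 2.336 Mbps.

2.3 Mbps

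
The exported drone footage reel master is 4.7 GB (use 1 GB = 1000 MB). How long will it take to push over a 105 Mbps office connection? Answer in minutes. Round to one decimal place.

File: 4.7 GB = 37600.0 Mb.
At 105 Mbps: 37600.0 / 105 = 358.1 s ≈ 5.97 minutes.

6.0 minutes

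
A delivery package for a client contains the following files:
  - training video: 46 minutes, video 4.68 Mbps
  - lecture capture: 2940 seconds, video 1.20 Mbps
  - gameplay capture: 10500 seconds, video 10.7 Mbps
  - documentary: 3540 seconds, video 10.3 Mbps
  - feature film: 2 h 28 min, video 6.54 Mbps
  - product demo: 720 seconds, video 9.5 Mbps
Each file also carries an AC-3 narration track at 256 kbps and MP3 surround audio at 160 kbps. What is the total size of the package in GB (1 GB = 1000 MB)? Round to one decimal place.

Audio total: 256 + 160 = 416 kbps = 0.416 Mbps.
training video: 5.096 Mbps × 2760 s = 14065.0 Mb
lecture capture: 1.616 Mbps × 2940 s = 4751.0 Mb
gameplay capture: 11.116 Mbps × 10500 s = 116718.0 Mb
documentary: 10.716 Mbps × 3540 s = 37934.6 Mb
feature film: 6.956 Mbps × 8880 s = 61769.3 Mb
product demo: 9.916 Mbps × 720 s = 7139.5 Mb
Total: 242377.4 Mb = 30297.2 MB.
= 30.30 GB.

30.3 GB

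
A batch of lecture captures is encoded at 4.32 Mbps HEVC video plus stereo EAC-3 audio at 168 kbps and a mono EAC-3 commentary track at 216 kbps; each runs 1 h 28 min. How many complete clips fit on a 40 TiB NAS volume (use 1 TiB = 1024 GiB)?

14166

1 h 28 min = 88 min = 5280 s
Audio total: 168 + 216 = 384 kbps = 0.384 Mbps.
Total bitrate: 4.704 Mbps.
Per item: 4.704 Mbps × 5280 s = 24,837 Mb = 3,105 MB.
Capacity: 40 TiB = 351,843,721 Mb; 14166.04 items → 14166 complete.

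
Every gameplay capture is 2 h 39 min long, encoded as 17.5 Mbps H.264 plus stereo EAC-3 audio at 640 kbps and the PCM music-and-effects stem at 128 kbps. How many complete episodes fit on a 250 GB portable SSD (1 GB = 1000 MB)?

11

2 h 39 min = 159 min = 9540 s
Audio total: 640 + 128 = 768 kbps = 0.768 Mbps.
Total bitrate: 18.268 Mbps.
Per item: 18.268 Mbps × 9540 s = 174,277 Mb = 21,785 MB.
Capacity: 250 GB = 2,000,000 Mb; 11.48 items → 11 complete.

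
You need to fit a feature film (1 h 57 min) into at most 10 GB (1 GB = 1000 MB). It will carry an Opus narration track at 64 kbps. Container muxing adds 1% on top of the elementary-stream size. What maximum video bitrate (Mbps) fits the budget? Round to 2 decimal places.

Budget: 10 GB = 80000.0 Mb.
Stream payload after overhead: 80000.0 / 1.01 = 79207.9 Mb.
1 h 57 min = 117 min = 7020 s
Total bitrate budget: 79207.9 Mb / 7020 s = 11.283 Mbps.
Audio: 64 kbps = 0.064 Mbps.
Video: 11.283 − 0.064 = 11.219 Mbps.

11.22 Mbps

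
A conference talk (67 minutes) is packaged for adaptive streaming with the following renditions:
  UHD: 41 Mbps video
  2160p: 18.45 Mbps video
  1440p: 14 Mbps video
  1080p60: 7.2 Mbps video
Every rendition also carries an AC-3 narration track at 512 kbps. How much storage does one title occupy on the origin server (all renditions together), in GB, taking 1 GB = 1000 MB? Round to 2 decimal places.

67 min = 4020 s
Audio: 512 kbps = 0.512 Mbps.
Sum of rendition bitrates: (41+0.512) + (18.45+0.512) + (14+0.512) + (7.2+0.512) = 82.698 Mbps.
× 4020 s = 332,446 Mb = 41,556 MB = 41.56 GB.

41.56 GB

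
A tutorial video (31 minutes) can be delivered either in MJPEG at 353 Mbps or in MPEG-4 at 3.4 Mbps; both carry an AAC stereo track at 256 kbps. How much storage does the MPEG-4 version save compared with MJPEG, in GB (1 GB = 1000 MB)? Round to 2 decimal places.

31 min = 1860 s
Audio: 256 kbps = 0.256 Mbps.
MJPEG: 353.256 Mbps × 1860 s = 657056.2 Mb = 82.132 GB.
MPEG-4: 3.656 Mbps × 1860 s = 6800.2 Mb = 0.850 GB.
Saving: 82.132 − 0.850 = 81.282 GB.

81.28 GB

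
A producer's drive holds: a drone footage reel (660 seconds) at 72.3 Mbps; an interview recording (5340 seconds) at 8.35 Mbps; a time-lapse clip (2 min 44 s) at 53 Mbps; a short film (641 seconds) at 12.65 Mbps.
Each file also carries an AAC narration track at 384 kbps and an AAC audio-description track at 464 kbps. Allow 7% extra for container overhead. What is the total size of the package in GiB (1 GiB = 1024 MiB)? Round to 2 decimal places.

14.31 GiB

Audio total: 384 + 464 = 848 kbps = 0.848 Mbps.
drone footage reel: 73.148 Mbps × 660 s × 1.07 = 51657.1 Mb
interview recording: 9.198 Mbps × 5340 s × 1.07 = 52555.5 Mb
time-lapse clip: 53.848 Mbps × 164 s × 1.07 = 9449.2 Mb
short film: 13.498 Mbps × 641 s × 1.07 = 9257.9 Mb
Total: 122919.8 Mb = 15365.0 MB.
= 14.31 GiB.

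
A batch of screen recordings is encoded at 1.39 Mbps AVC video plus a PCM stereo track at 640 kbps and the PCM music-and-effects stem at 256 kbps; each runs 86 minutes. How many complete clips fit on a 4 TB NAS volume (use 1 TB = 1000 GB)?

2712

86 min = 5160 s
Audio total: 640 + 256 = 896 kbps = 0.896 Mbps.
Total bitrate: 2.286 Mbps.
Per item: 2.286 Mbps × 5160 s = 11,796 Mb = 1,474 MB.
Capacity: 4 TB = 32,000,000 Mb; 2712.84 items → 2712 complete.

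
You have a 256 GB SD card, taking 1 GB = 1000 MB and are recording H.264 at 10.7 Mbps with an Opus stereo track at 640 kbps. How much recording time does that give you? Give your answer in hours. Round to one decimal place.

50.2 hours

Audio: 640 kbps = 0.640 Mbps.
Total bitrate: 10.7 + 0.640 = 11.340 Mbps.
Capacity: 256 GB = 2,048,000 Mb.
Recording time: 2,048,000 / 11.340 = 180,600 s ≈ 50.2 hours.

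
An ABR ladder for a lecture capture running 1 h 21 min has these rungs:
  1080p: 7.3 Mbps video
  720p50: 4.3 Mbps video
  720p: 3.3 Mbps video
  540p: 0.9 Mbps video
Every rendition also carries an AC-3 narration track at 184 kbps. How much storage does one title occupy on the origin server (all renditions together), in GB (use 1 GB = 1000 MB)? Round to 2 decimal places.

10.05 GB

1 h 21 min = 81 min = 4860 s
Audio: 184 kbps = 0.184 Mbps.
Sum of rendition bitrates: (7.3+0.184) + (4.3+0.184) + (3.3+0.184) + (0.9+0.184) = 16.536 Mbps.
× 4860 s = 80,365 Mb = 10,046 MB = 10.05 GB.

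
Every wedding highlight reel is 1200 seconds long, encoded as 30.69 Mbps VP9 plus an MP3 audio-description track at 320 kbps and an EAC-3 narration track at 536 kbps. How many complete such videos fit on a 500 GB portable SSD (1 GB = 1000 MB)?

105

Audio total: 320 + 536 = 856 kbps = 0.856 Mbps.
Total bitrate: 31.546 Mbps.
Per item: 31.546 Mbps × 1200 s = 37,855 Mb = 4,732 MB.
Capacity: 500 GB = 4,000,000 Mb; 105.67 items → 105 complete.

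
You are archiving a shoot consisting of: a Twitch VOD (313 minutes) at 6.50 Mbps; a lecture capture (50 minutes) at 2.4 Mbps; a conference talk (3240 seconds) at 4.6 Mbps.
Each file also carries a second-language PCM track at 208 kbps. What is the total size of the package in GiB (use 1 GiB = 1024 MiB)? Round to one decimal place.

Audio: 208 kbps = 0.208 Mbps.
Twitch VOD: 6.708 Mbps × 18780 s = 125976.2 Mb
lecture capture: 2.608 Mbps × 3000 s = 7824.0 Mb
conference talk: 4.808 Mbps × 3240 s = 15577.9 Mb
Total: 149378.2 Mb = 18672.3 MB.
= 17.39 GiB.

17.4 GiB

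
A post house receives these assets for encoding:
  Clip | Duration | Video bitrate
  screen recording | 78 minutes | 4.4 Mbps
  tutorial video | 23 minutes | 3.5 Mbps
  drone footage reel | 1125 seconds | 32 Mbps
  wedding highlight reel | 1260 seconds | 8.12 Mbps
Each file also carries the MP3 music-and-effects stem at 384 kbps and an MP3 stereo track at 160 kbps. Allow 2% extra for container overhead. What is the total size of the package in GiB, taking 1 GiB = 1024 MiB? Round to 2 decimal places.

9.05 GiB

Audio total: 384 + 160 = 544 kbps = 0.544 Mbps.
screen recording: 4.944 Mbps × 4680 s × 1.02 = 23600.7 Mb
tutorial video: 4.044 Mbps × 1380 s × 1.02 = 5692.3 Mb
drone footage reel: 32.544 Mbps × 1125 s × 1.02 = 37344.2 Mb
wedding highlight reel: 8.664 Mbps × 1260 s × 1.02 = 11135.0 Mb
Total: 77772.2 Mb = 9721.5 MB.
= 9.054 GiB.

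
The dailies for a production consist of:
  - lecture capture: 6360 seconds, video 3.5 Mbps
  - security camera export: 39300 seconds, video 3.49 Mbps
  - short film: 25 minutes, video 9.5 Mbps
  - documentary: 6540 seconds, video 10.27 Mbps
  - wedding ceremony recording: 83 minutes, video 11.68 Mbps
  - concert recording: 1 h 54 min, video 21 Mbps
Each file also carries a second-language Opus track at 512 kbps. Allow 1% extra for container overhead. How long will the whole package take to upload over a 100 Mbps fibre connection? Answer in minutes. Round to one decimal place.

Audio: 512 kbps = 0.512 Mbps.
lecture capture: 4.012 Mbps × 6360 s × 1.01 = 25771.5 Mb
security camera export: 4.002 Mbps × 39300 s × 1.01 = 158851.4 Mb
short film: 10.012 Mbps × 1500 s × 1.01 = 15168.2 Mb
documentary: 10.782 Mbps × 6540 s × 1.01 = 71219.4 Mb
wedding ceremony recording: 12.192 Mbps × 4980 s × 1.01 = 61323.3 Mb
concert recording: 21.512 Mbps × 6840 s × 1.01 = 148613.5 Mb
Total: 480947.3 Mb = 60118.4 MB.
At 100 Mbps: 480947.3 / 100 = 4809 s ≈ 80.2 minutes.

80.2 minutes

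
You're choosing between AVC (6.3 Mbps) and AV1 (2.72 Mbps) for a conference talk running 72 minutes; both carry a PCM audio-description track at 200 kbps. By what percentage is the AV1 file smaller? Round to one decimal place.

55.1%

72 min = 4320 s
Audio: 200 kbps = 0.200 Mbps.
AVC: 6.500 Mbps × 4320 s = 28080.0 Mb = 3.269 GiB.
AV1: 2.920 Mbps × 4320 s = 12614.4 Mb = 1.469 GiB.
Reduction: (1 − 1.469/3.269) × 100 = 55.08%.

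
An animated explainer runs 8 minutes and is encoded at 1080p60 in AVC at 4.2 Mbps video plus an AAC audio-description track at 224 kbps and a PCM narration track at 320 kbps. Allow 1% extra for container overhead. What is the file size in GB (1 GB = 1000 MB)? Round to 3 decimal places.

0.287 GB

8 min = 480 s
Audio total: 224 + 320 = 544 kbps = 0.544 Mbps.
Total bitrate: 4.2 + 0.544 = 4.744 Mbps.
Stream data: 4.744 Mbps × 480 s = 2277.1 Mb.
With 1% container overhead: ×1.01.
2,300 Mb ÷ 8 = 287.5 MB → 0.2875 GB.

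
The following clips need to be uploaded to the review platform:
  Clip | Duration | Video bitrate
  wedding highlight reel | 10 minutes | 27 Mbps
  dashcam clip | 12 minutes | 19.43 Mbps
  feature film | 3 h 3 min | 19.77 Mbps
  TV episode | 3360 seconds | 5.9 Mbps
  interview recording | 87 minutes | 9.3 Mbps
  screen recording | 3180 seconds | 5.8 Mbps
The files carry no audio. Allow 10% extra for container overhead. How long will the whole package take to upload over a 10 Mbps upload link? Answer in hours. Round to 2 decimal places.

wedding highlight reel: 27.000 Mbps × 600 s × 1.10 = 17820.0 Mb
dashcam clip: 19.430 Mbps × 720 s × 1.10 = 15388.6 Mb
feature film: 19.770 Mbps × 10980 s × 1.10 = 238782.1 Mb
TV episode: 5.900 Mbps × 3360 s × 1.10 = 21806.4 Mb
interview recording: 9.300 Mbps × 5220 s × 1.10 = 53400.6 Mb
screen recording: 5.800 Mbps × 3180 s × 1.10 = 20288.4 Mb
Total: 367486.0 Mb = 45935.8 MB.
At 10 Mbps: 367486.0 / 10 = 36749 s ≈ 10.2 hours.

10.21 hours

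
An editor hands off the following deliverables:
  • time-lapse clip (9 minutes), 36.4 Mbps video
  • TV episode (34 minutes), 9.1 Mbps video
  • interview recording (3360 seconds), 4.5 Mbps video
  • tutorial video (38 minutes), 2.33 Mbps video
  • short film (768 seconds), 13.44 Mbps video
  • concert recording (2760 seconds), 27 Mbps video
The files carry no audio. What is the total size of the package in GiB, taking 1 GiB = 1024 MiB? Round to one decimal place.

time-lapse clip: 36.400 Mbps × 540 s = 19656.0 Mb
TV episode: 9.100 Mbps × 2040 s = 18564.0 Mb
interview recording: 4.500 Mbps × 3360 s = 15120.0 Mb
tutorial video: 2.330 Mbps × 2280 s = 5312.4 Mb
short film: 13.440 Mbps × 768 s = 10321.9 Mb
concert recording: 27.000 Mbps × 2760 s = 74520.0 Mb
Total: 143494.3 Mb = 17936.8 MB.
= 16.70 GiB.

16.7 GiB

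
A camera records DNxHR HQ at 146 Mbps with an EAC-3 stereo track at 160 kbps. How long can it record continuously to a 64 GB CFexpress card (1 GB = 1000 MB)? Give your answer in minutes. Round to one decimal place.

58.4 minutes

Audio: 160 kbps = 0.160 Mbps.
Total bitrate: 146 + 0.160 = 146.160 Mbps.
Capacity: 64 GB = 512,000 Mb.
Recording time: 512,000 / 146.160 = 3,503 s ≈ 58.4 minutes.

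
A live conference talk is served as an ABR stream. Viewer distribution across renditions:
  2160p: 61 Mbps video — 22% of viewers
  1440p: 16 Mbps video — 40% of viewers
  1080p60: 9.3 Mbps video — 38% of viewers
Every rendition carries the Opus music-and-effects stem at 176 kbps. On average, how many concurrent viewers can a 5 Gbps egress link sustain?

212

Audio: 176 kbps = 0.176 Mbps.
Average per-viewer bitrate: 0.22×61.176 + 0.40×16.176 + 0.38×9.476 = 23.530 Mbps.
5 Gbps = 5,000 Mbps; 5,000 / 23.530 = 212.49 → 212.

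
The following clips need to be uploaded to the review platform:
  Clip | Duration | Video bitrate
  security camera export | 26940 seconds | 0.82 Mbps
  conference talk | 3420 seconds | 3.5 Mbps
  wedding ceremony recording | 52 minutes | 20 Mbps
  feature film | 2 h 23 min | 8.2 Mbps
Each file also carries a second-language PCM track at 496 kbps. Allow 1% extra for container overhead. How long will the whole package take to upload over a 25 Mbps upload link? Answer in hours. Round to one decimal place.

Audio: 496 kbps = 0.496 Mbps.
security camera export: 1.316 Mbps × 26940 s × 1.01 = 35807.6 Mb
conference talk: 3.996 Mbps × 3420 s × 1.01 = 13803.0 Mb
wedding ceremony recording: 20.496 Mbps × 3120 s × 1.01 = 64587.0 Mb
feature film: 8.696 Mbps × 8580 s × 1.01 = 75357.8 Mb
Total: 189555.3 Mb = 23694.4 MB.
At 25 Mbps: 189555.3 / 25 = 7582 s ≈ 2.11 hours.

2.1 hours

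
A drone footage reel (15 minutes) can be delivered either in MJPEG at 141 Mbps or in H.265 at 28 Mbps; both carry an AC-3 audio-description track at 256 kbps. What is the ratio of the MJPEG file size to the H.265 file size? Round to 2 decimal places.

15 min = 900 s
Audio: 256 kbps = 0.256 Mbps.
MJPEG: 141.256 Mbps × 900 s = 127130.4 Mb = 14.800 GiB.
H.265: 28.256 Mbps × 900 s = 25430.4 Mb = 2.960 GiB.
Ratio: 14.800 / 2.960 = 4.999.

5.00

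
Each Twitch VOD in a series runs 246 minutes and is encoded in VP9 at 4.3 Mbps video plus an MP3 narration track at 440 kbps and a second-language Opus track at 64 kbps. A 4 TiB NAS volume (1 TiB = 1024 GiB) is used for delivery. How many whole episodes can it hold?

496

246 min = 14760 s
Audio total: 440 + 64 = 504 kbps = 0.504 Mbps.
Total bitrate: 4.804 Mbps.
Per item: 4.804 Mbps × 14760 s = 70,907 Mb = 8,863 MB.
Capacity: 4 TiB = 35,184,372 Mb; 496.20 items → 496 complete.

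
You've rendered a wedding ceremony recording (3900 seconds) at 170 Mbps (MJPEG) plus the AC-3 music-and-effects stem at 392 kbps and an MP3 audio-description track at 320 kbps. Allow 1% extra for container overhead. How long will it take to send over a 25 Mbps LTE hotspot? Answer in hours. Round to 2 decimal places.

7.47 hours

Audio total: 392 + 320 = 712 kbps = 0.712 Mbps.
Total bitrate: 170.712 Mbps.
File: 170.712 Mbps × 3900 s = 665776.8 Mb.
With 1% container overhead: ×1.01. → 672434.6 Mb.
At 25 Mbps: 672434.6 / 25 = 26897.4 s ≈ 7.47 hours.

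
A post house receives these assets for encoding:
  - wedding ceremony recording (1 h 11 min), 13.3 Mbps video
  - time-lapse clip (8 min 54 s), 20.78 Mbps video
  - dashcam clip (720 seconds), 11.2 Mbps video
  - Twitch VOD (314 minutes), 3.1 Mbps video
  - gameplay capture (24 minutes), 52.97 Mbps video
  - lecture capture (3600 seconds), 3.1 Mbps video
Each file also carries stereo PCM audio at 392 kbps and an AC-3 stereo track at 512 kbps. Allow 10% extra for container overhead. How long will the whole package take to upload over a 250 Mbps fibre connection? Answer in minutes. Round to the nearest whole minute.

18 minutes

Audio total: 392 + 512 = 904 kbps = 0.904 Mbps.
wedding ceremony recording: 14.204 Mbps × 4260 s × 1.10 = 66559.9 Mb
time-lapse clip: 21.684 Mbps × 534 s × 1.10 = 12737.2 Mb
dashcam clip: 12.104 Mbps × 720 s × 1.10 = 9586.4 Mb
Twitch VOD: 4.004 Mbps × 18840 s × 1.10 = 82978.9 Mb
gameplay capture: 53.874 Mbps × 1440 s × 1.10 = 85336.4 Mb
lecture capture: 4.004 Mbps × 3600 s × 1.10 = 15855.8 Mb
Total: 273054.6 Mb = 34131.8 MB.
At 250 Mbps: 273054.6 / 250 = 1092 s ≈ 18.2 minutes.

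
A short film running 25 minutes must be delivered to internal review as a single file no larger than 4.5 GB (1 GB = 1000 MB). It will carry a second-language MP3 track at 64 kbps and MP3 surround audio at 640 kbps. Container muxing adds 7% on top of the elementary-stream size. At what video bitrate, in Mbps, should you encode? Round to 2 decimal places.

21.73 Mbps

Budget: 4.5 GB = 36000.0 Mb.
Stream payload after overhead: 36000.0 / 1.07 = 33644.9 Mb.
25 min = 1500 s
Total bitrate budget: 33644.9 Mb / 1500 s = 22.430 Mbps.
Audio total: 64 + 640 = 704 kbps = 0.704 Mbps.
Video: 22.430 − 0.704 = 21.726 Mbps.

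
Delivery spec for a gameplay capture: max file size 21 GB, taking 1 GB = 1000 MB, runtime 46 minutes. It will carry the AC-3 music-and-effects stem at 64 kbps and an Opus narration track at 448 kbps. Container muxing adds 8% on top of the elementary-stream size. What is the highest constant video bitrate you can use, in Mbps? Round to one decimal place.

55.8 Mbps

Budget: 21 GB = 168000.0 Mb.
Stream payload after overhead: 168000.0 / 1.08 = 155555.6 Mb.
46 min = 2760 s
Total bitrate budget: 155555.6 Mb / 2760 s = 56.361 Mbps.
Audio total: 64 + 448 = 512 kbps = 0.512 Mbps.
Video: 56.361 − 0.512 = 55.849 Mbps.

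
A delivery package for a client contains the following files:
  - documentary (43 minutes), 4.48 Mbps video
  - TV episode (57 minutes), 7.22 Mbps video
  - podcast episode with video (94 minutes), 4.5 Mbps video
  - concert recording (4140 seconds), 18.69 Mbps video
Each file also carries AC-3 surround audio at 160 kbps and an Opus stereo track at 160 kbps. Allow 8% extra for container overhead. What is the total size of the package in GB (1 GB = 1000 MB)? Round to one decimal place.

Audio total: 160 + 160 = 320 kbps = 0.320 Mbps.
documentary: 4.800 Mbps × 2580 s × 1.08 = 13374.7 Mb
TV episode: 7.540 Mbps × 3420 s × 1.08 = 27849.7 Mb
podcast episode with video: 4.820 Mbps × 5640 s × 1.08 = 29359.6 Mb
concert recording: 19.010 Mbps × 4140 s × 1.08 = 84997.5 Mb
Total: 155581.6 Mb = 19447.7 MB.
= 19.45 GB.

19.4 GB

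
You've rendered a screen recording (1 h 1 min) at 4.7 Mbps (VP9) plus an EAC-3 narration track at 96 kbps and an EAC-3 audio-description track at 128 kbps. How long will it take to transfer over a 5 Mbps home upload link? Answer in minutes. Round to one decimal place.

60.1 minutes

1 h 1 min = 61 min = 3660 s
Audio total: 96 + 128 = 224 kbps = 0.224 Mbps.
Total bitrate: 4.924 Mbps.
File: 4.924 Mbps × 3660 s = 18021.8 Mb.
At 5 Mbps: 18021.8 / 5 = 3604.4 s ≈ 60.1 minutes.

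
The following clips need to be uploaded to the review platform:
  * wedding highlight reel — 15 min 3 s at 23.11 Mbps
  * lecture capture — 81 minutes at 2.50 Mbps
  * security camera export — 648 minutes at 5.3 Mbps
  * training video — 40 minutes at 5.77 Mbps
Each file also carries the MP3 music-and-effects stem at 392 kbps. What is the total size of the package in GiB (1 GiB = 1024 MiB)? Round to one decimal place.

31.6 GiB

Audio: 392 kbps = 0.392 Mbps.
wedding highlight reel: 23.502 Mbps × 903 s = 21222.3 Mb
lecture capture: 2.892 Mbps × 4860 s = 14055.1 Mb
security camera export: 5.692 Mbps × 38880 s = 221305.0 Mb
training video: 6.162 Mbps × 2400 s = 14788.8 Mb
Total: 271371.2 Mb = 33921.4 MB.
= 31.59 GiB.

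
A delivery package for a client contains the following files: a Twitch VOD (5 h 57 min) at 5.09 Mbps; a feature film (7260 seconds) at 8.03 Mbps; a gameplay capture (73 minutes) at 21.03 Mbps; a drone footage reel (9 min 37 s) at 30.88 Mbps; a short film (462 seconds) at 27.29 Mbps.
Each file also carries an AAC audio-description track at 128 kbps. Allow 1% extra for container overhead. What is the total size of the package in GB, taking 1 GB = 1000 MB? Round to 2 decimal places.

Audio: 128 kbps = 0.128 Mbps.
Twitch VOD: 5.218 Mbps × 21420 s × 1.01 = 112887.3 Mb
feature film: 8.158 Mbps × 7260 s × 1.01 = 59819.4 Mb
gameplay capture: 21.158 Mbps × 4380 s × 1.01 = 93598.8 Mb
drone footage reel: 31.008 Mbps × 577 s × 1.01 = 18070.5 Mb
short film: 27.418 Mbps × 462 s × 1.01 = 12793.8 Mb
Total: 297169.7 Mb = 37146.2 MB.
= 37.15 GB.

37.15 GB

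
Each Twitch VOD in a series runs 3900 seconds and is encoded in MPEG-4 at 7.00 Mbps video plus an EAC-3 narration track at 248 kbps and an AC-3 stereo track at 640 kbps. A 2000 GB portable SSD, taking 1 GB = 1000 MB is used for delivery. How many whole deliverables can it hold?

Audio total: 248 + 640 = 888 kbps = 0.888 Mbps.
Total bitrate: 7.888 Mbps.
Per item: 7.888 Mbps × 3900 s = 30,763 Mb = 3,845 MB.
Capacity: 2000 GB = 16,000,000 Mb; 520.10 items → 520 complete.

520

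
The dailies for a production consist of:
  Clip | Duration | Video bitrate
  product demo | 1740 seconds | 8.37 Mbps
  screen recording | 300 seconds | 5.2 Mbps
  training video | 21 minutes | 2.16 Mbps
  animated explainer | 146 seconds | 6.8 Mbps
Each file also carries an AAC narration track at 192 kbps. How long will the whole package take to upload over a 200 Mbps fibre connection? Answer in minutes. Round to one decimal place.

1.7 minutes

Audio: 192 kbps = 0.192 Mbps.
product demo: 8.562 Mbps × 1740 s = 14897.9 Mb
screen recording: 5.392 Mbps × 300 s = 1617.6 Mb
training video: 2.352 Mbps × 1260 s = 2963.5 Mb
animated explainer: 6.992 Mbps × 146 s = 1020.8 Mb
Total: 20499.8 Mb = 2562.5 MB.
At 200 Mbps: 20499.8 / 200 = 102 s ≈ 1.71 minutes.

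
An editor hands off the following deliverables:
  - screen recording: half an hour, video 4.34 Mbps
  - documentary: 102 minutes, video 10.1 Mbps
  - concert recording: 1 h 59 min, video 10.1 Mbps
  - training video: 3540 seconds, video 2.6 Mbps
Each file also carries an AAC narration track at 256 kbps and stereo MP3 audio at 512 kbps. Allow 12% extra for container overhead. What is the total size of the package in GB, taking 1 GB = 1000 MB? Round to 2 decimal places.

23.13 GB

Audio total: 256 + 512 = 768 kbps = 0.768 Mbps.
screen recording: 5.108 Mbps × 1800 s × 1.12 = 10297.7 Mb
documentary: 10.868 Mbps × 6120 s × 1.12 = 74493.6 Mb
concert recording: 10.868 Mbps × 7140 s × 1.12 = 86909.2 Mb
training video: 3.368 Mbps × 3540 s × 1.12 = 13353.4 Mb
Total: 185054.0 Mb = 23131.8 MB.
= 23.13 GB.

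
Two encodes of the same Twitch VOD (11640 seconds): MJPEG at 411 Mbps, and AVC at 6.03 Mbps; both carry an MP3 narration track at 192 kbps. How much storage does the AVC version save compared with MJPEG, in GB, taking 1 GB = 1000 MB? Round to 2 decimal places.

Audio: 192 kbps = 0.192 Mbps.
MJPEG: 411.192 Mbps × 11640 s = 4786274.9 Mb = 598.284 GB.
AVC: 6.222 Mbps × 11640 s = 72424.1 Mb = 9.053 GB.
Saving: 598.284 − 9.053 = 589.231 GB.

589.23 GB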